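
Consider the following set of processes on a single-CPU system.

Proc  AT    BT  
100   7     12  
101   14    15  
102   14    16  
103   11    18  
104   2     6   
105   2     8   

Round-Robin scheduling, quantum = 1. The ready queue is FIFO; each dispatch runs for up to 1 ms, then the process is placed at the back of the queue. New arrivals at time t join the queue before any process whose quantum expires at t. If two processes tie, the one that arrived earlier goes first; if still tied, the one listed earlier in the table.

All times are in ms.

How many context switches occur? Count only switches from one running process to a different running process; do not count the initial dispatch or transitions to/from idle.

73

Schedule: | idle 0-2 | 104 2-3 | 105 3-4 | 104 4-5 | 105 5-6 | 104 6-7 | 105 7-8 | 100 8-9 | 104 9-10 | 105 10-11 | 100 11-12 | 104 12-13 | 103 13-14 | 105 14-15 | 100 15-16 | 104 16-17 | 101 17-18 | 102 18-19 | 103 19-20 | 105 20-21 | 100 21-22 | 101 22-23 | 102 23-24 | 103 24-25 | 105 25-26 | 100 26-27 | 101 27-28 | 102 28-29 | 103 29-30 | 105 30-31 | 100 31-32 | 101 32-33 | 102 33-34 | 103 34-35 | 100 35-36 | 101 36-37 | 102 37-38 | 103 38-39 | 100 39-40 | 101 40-41 | 102 41-42 | 103 42-43 | 100 43-44 | 101 44-45 | 102 45-46 | 103 46-47 | 100 47-48 | 101 48-49 | 102 49-50 | 103 50-51 | 100 51-52 | 101 52-53 | 102 53-54 | 103 54-55 | 100 55-56 | 101 56-57 | 102 57-58 | 103 58-59 | 101 59-60 | 102 60-61 | 103 61-62 | 101 62-63 | 102 63-64 | 103 64-65 | 101 65-66 | 102 66-67 | 103 67-68 | 101 68-69 | 102 69-70 | 103 70-71 | 101 71-72 | 102 72-73 | 103 73-74 | 102 74-75 | 103 75-77 |
Completion: 100=56  101=72  102=75  103=77  104=17  105=31
Turnaround (C−A): 100=49  101=58  102=61  103=66  104=15  105=29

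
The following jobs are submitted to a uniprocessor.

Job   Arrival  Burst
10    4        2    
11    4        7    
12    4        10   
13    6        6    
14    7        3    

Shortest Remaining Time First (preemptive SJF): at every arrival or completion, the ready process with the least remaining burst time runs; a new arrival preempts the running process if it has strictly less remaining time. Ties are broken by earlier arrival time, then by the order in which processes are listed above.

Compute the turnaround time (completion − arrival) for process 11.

18

Gantt: | idle 0-4 | 10 4-6 | 13 6-7 | 14 7-10 | 13 10-15 | 11 15-22 | 12 22-32 |
Completion: 10=6  11=22  12=32  13=15  14=10
Turnaround(11) = completion − arrival = 22 − 4 = 18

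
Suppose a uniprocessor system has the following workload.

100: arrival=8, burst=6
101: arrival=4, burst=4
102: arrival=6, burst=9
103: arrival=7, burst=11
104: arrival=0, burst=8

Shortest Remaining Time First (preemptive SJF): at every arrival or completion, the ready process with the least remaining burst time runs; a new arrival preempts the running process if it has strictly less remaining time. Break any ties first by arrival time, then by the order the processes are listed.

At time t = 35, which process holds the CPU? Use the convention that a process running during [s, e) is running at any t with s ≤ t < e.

103

Gantt: | 104 0-8 | 101 8-12 | 100 12-18 | 102 18-27 | 103 27-38 |
Completion: 100=18  101=12  102=27  103=38  104=8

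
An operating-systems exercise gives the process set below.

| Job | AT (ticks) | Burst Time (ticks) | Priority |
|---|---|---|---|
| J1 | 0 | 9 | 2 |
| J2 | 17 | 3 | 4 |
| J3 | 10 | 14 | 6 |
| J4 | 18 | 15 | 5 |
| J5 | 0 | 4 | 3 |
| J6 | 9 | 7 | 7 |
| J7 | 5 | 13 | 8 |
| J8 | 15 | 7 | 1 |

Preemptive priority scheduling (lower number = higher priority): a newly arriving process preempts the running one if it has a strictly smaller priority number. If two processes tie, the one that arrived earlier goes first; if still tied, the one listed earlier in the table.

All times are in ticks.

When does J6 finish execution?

59

Timeline: | J1 0-9 | J5 9-13 | J3 13-15 | J8 15-22 | J2 22-25 | J4 25-40 | J3 40-52 | J6 52-59 | J7 59-72 |
Completion: J1=9  J2=25  J3=52  J4=40  J5=13  J6=59  J7=72  J8=22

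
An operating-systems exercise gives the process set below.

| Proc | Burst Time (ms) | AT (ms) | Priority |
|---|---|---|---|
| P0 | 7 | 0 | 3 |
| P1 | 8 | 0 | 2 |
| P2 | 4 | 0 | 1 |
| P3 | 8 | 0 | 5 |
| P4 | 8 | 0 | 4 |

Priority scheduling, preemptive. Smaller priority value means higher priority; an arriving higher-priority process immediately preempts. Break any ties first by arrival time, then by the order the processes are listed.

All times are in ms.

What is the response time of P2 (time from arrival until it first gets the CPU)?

Schedule: | P2 0-4 | P1 4-12 | P0 12-19 | P4 19-27 | P3 27-35 |
Completion: P0=19  P1=12  P2=4  P3=35  P4=27
Response(P2) = first start − arrival = 0 − 0 = 0

0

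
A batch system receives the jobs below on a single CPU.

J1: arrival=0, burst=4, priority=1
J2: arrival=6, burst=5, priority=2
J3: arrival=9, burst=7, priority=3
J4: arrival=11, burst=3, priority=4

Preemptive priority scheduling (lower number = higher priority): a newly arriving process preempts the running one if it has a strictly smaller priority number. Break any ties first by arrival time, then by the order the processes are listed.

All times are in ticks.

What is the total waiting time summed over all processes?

Timeline: | J1 0-4 | idle 4-6 | J2 6-11 | J3 11-18 | J4 18-21 |
Completion: J1=4  J2=11  J3=18  J4=21
Waiting = turnaround − burst: J1=0, J2=0, J3=2, J4=7
Total waiting = 0 + 0 + 2 + 7 = 9

9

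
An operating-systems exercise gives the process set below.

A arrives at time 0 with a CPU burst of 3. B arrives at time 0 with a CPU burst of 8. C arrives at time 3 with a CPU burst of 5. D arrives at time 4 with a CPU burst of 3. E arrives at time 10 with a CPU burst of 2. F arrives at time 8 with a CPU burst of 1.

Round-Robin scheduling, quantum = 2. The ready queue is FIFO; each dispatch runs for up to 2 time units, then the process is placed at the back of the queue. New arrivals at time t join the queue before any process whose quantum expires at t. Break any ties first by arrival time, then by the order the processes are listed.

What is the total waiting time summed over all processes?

Schedule: | A 0-2 | B 2-4 | A 4-5 | C 5-7 | D 7-9 | B 9-11 | C 11-13 | F 13-14 | D 14-15 | E 15-17 | B 17-19 | C 19-20 | B 20-22 |
Completion: A=5  B=22  C=20  D=15  E=17  F=14
Waiting = turnaround − burst: A=2, B=14, C=12, D=8, E=5, F=5
Total waiting = 2 + 14 + 12 + 8 + 5 + 5 = 46

46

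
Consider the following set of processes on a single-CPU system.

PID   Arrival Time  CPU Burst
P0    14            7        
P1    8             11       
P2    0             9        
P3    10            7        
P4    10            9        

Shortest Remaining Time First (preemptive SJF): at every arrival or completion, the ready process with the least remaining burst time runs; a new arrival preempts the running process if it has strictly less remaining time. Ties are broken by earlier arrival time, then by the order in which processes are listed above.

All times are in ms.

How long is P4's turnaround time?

Timeline: | P2 0-9 | P1 9-10 | P3 10-17 | P0 17-24 | P4 24-33 | P1 33-43 |
Completion: P0=24  P1=43  P2=9  P3=17  P4=33
Turnaround(P4) = completion − arrival = 33 − 10 = 23

23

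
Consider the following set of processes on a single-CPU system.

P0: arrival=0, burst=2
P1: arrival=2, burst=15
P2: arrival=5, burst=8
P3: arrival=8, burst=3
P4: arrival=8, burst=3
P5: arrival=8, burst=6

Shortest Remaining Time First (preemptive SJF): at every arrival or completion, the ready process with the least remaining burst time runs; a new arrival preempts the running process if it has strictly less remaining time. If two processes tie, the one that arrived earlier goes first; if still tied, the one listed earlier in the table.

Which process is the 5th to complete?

P5

Schedule: | P0 0-2 | P1 2-5 | P2 5-8 | P3 8-11 | P4 11-14 | P2 14-19 | P5 19-25 | P1 25-37 |
Completion: P0=2  P1=37  P2=19  P3=11  P4=14  P5=25
Turnaround (C−A): P0=2  P1=35  P2=14  P3=3  P4=6  P5=17
Finish order: P0 → P3 → P4 → P2 → P5 → P1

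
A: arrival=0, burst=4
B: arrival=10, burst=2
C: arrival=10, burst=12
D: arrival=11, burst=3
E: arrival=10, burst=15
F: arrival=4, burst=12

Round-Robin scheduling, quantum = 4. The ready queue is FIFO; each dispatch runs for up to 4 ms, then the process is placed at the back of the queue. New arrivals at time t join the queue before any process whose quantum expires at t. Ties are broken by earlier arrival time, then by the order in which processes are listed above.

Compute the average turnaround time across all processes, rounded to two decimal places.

Timeline: | A 0-4 | F 4-12 | B 12-14 | C 14-18 | E 18-22 | D 22-25 | F 25-29 | C 29-33 | E 33-37 | C 37-41 | E 41-48 |
Completion: A=4  B=14  C=41  D=25  E=48  F=29
Turnaround times: A=4, B=4, C=31, D=14, E=38, F=25
Average turnaround = (4+4+31+14+38+25) / 6 = 116/6 = 19.33

19.33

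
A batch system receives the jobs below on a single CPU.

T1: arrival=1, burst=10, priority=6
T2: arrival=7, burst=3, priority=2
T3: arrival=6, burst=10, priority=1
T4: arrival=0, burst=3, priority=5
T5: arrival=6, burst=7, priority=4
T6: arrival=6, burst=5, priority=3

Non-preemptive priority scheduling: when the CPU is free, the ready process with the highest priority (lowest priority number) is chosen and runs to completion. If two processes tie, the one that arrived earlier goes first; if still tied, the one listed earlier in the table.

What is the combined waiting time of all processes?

Timeline: | T4 0-3 | T1 3-13 | T3 13-23 | T2 23-26 | T6 26-31 | T5 31-38 |
Completion: T1=13  T2=26  T3=23  T4=3  T5=38  T6=31
Turnaround (C−A): T1=12  T2=19  T3=17  T4=3  T5=32  T6=25
Waiting = turnaround − burst: T1=2, T2=16, T3=7, T4=0, T5=25, T6=20
Total waiting = 2 + 16 + 7 + 0 + 25 + 20 = 70

70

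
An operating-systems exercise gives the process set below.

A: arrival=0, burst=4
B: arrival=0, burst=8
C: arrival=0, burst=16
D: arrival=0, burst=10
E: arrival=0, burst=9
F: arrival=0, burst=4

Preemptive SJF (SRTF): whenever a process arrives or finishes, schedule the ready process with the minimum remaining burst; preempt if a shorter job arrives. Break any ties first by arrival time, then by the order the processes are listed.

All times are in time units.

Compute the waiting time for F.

4

Schedule: | A 0-4 | F 4-8 | B 8-16 | E 16-25 | D 25-35 | C 35-51 |
Completion: A=4  B=16  C=51  D=35  E=25  F=8
Turnaround (C−A): A=4  B=16  C=51  D=35  E=25  F=8
Waiting(F) = turnaround − burst = 8 − 4 = 4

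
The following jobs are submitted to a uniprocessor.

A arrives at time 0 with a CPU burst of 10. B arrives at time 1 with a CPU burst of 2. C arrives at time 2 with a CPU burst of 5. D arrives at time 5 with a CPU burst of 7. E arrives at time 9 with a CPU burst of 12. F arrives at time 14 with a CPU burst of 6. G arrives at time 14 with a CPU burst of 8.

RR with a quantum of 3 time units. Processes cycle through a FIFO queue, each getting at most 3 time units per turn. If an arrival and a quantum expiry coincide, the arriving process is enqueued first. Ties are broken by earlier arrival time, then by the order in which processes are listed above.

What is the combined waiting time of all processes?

138

Timeline: | A 0-3 | B 3-5 | C 5-8 | A 8-11 | D 11-14 | C 14-16 | E 16-19 | A 19-22 | F 22-25 | G 25-28 | D 28-31 | E 31-34 | A 34-35 | F 35-38 | G 38-41 | D 41-42 | E 42-45 | G 45-47 | E 47-50 |
Completion: A=35  B=5  C=16  D=42  E=50  F=38  G=47
Waiting = turnaround − burst: A=25, B=2, C=9, D=30, E=29, F=18, G=25
Total waiting = 25 + 2 + 9 + 30 + 29 + 18 + 25 = 138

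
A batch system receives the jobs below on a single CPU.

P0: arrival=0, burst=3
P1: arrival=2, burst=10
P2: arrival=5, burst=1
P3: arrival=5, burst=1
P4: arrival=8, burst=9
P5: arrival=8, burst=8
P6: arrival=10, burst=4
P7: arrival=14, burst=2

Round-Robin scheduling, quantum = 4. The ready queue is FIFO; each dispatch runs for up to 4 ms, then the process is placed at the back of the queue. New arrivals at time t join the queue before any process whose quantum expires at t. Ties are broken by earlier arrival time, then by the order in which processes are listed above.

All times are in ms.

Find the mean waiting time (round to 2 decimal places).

10.75

Timeline: | P0 0-3 | P1 3-7 | P2 7-8 | P3 8-9 | P1 9-13 | P4 13-17 | P5 17-21 | P6 21-25 | P1 25-27 | P7 27-29 | P4 29-33 | P5 33-37 | P4 37-38 |
Completion: P0=3  P1=27  P2=8  P3=9  P4=38  P5=37  P6=25  P7=29
Waiting times: P0=0, P1=15, P2=2, P3=3, P4=21, P5=21, P6=11, P7=13
Average waiting = (0+15+2+3+21+21+11+13) / 8 = 86/8 = 10.75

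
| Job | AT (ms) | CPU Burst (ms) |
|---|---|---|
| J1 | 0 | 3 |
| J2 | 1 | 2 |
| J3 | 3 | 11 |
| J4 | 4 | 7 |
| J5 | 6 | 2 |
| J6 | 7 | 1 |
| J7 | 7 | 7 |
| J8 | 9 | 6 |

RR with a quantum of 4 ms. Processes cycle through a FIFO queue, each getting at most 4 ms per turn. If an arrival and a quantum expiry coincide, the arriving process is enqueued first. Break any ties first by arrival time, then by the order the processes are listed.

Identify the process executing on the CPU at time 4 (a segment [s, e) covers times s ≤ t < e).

Gantt: | J1 0-3 | J2 3-5 | J3 5-9 | J4 9-13 | J5 13-15 | J6 15-16 | J7 16-20 | J8 20-24 | J3 24-28 | J4 28-31 | J7 31-34 | J8 34-36 | J3 36-39 |
Completion: J1=3  J2=5  J3=39  J4=31  J5=15  J6=16  J7=34  J8=36

J2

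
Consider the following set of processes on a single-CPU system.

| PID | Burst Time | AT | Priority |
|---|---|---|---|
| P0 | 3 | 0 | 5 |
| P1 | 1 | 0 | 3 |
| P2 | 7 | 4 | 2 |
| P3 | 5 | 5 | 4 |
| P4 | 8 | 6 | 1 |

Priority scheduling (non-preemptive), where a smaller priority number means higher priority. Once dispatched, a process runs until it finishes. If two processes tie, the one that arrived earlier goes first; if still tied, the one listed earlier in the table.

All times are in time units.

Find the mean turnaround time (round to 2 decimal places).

8.80

Timeline: | P1 0-1 | P0 1-4 | P2 4-11 | P4 11-19 | P3 19-24 |
Completion: P0=4  P1=1  P2=11  P3=24  P4=19
Turnaround (C−A): P0=4  P1=1  P2=7  P3=19  P4=13
Turnaround times: P0=4, P1=1, P2=7, P3=19, P4=13
Average turnaround = (4+1+7+19+13) / 5 = 44/5 = 8.80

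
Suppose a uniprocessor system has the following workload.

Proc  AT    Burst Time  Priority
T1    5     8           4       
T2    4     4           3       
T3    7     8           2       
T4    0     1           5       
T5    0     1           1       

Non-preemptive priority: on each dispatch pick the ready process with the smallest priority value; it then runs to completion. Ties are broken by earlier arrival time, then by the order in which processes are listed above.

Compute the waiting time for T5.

0

Gantt: | T5 0-1 | T4 1-2 | idle 2-4 | T2 4-8 | T3 8-16 | T1 16-24 |
Completion: T1=24  T2=8  T3=16  T4=2  T5=1
Waiting(T5) = turnaround − burst = 1 − 1 = 0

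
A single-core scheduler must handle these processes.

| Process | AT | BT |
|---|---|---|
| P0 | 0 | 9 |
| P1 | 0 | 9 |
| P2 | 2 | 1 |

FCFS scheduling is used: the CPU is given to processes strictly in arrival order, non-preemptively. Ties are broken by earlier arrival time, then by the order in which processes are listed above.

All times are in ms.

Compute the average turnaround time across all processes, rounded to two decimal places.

14.67

Timeline: | P0 0-9 | P1 9-18 | P2 18-19 |
Completion: P0=9  P1=18  P2=19
Turnaround (C−A): P0=9  P1=18  P2=17
Turnaround times: P0=9, P1=18, P2=17
Average turnaround = (9+18+17) / 3 = 44/3 = 14.67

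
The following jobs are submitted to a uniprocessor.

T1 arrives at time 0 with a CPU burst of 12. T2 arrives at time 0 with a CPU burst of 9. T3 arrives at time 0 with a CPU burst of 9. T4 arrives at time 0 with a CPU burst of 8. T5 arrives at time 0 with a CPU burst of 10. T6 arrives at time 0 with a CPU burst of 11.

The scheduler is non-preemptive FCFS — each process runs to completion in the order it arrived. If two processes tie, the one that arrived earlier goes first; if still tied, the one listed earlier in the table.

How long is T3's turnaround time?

30

Timeline: | T1 0-12 | T2 12-21 | T3 21-30 | T4 30-38 | T5 38-48 | T6 48-59 |
Completion: T1=12  T2=21  T3=30  T4=38  T5=48  T6=59
Turnaround (C−A): T1=12  T2=21  T3=30  T4=38  T5=48  T6=59
Turnaround(T3) = completion − arrival = 30 − 0 = 30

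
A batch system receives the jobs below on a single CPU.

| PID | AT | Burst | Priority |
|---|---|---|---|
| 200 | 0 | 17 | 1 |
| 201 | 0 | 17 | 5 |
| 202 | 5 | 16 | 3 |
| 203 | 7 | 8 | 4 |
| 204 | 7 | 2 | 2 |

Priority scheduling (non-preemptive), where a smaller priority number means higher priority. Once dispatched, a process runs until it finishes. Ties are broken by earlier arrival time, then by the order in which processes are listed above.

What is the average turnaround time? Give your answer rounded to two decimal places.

Schedule: | 200 0-17 | 204 17-19 | 202 19-35 | 203 35-43 | 201 43-60 |
Completion: 200=17  201=60  202=35  203=43  204=19
Turnaround (C−A): 200=17  201=60  202=30  203=36  204=12
Turnaround times: 200=17, 201=60, 202=30, 203=36, 204=12
Average turnaround = (17+60+30+36+12) / 5 = 155/5 = 31.00

31.00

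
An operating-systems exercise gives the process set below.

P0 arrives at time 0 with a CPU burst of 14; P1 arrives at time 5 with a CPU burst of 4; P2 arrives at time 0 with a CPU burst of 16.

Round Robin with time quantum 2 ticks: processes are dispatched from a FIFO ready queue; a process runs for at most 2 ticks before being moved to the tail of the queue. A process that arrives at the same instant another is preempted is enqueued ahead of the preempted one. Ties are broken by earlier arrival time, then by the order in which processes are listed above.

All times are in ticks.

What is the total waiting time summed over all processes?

41

Timeline: | P0 0-2 | P2 2-4 | P0 4-6 | P2 6-8 | P1 8-10 | P0 10-12 | P2 12-14 | P1 14-16 | P0 16-18 | P2 18-20 | P0 20-22 | P2 22-24 | P0 24-26 | P2 26-28 | P0 28-30 | P2 30-34 |
Completion: P0=30  P1=16  P2=34
Turnaround (C−A): P0=30  P1=11  P2=34
Waiting = turnaround − burst: P0=16, P1=7, P2=18
Total waiting = 16 + 7 + 18 = 41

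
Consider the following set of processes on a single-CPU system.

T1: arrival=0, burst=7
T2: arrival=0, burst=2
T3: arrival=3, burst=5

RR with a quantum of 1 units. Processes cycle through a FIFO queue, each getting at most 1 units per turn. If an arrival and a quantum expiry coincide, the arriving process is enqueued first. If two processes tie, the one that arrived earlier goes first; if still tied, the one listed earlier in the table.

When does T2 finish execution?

4

Timeline: | T1 0-1 | T2 1-2 | T1 2-3 | T2 3-4 | T3 4-5 | T1 5-6 | T3 6-7 | T1 7-8 | T3 8-9 | T1 9-10 | T3 10-11 | T1 11-12 | T3 12-13 | T1 13-14 |
Completion: T1=14  T2=4  T3=13
Turnaround (C−A): T1=14  T2=4  T3=10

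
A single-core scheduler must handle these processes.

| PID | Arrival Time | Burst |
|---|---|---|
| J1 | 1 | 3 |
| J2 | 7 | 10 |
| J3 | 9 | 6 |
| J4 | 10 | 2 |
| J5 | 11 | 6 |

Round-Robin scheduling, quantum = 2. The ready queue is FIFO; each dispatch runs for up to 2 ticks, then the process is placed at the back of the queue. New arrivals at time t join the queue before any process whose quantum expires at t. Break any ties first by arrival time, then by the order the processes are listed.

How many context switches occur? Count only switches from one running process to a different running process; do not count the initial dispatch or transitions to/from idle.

Timeline: | idle 0-1 | J1 1-4 | idle 4-7 | J2 7-9 | J3 9-11 | J2 11-13 | J4 13-15 | J5 15-17 | J3 17-19 | J2 19-21 | J5 21-23 | J3 23-25 | J2 25-27 | J5 27-29 | J2 29-31 |
Completion: J1=4  J2=31  J3=25  J4=15  J5=29

11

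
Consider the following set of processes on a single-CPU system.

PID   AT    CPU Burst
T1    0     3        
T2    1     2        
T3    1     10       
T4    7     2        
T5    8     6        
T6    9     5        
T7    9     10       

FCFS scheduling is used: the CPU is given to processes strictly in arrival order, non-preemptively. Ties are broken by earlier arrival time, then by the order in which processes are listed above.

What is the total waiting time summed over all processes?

56

Schedule: | T1 0-3 | T2 3-5 | T3 5-15 | T4 15-17 | T5 17-23 | T6 23-28 | T7 28-38 |
Completion: T1=3  T2=5  T3=15  T4=17  T5=23  T6=28  T7=38
Turnaround (C−A): T1=3  T2=4  T3=14  T4=10  T5=15  T6=19  T7=29
Waiting = turnaround − burst: T1=0, T2=2, T3=4, T4=8, T5=9, T6=14, T7=19
Total waiting = 0 + 2 + 4 + 8 + 9 + 14 + 19 = 56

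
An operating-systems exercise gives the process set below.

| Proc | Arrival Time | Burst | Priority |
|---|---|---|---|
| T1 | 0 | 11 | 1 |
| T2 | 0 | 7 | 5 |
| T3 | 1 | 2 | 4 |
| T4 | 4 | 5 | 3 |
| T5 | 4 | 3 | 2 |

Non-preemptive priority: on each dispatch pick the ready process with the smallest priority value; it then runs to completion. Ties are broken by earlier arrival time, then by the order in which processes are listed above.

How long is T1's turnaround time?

Gantt: | T1 0-11 | T5 11-14 | T4 14-19 | T3 19-21 | T2 21-28 |
Completion: T1=11  T2=28  T3=21  T4=19  T5=14
Turnaround (C−A): T1=11  T2=28  T3=20  T4=15  T5=10
Turnaround(T1) = completion − arrival = 11 − 0 = 11

11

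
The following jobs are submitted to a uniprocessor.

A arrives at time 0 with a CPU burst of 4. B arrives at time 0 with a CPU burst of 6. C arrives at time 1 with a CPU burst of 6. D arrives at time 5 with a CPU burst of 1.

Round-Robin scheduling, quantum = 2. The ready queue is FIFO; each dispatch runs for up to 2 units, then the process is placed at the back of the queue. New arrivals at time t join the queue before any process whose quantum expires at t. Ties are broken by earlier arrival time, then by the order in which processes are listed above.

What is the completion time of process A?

Timeline: | A 0-2 | B 2-4 | C 4-6 | A 6-8 | B 8-10 | D 10-11 | C 11-13 | B 13-15 | C 15-17 |
Completion: A=8  B=15  C=17  D=11
Turnaround (C−A): A=8  B=15  C=16  D=6

8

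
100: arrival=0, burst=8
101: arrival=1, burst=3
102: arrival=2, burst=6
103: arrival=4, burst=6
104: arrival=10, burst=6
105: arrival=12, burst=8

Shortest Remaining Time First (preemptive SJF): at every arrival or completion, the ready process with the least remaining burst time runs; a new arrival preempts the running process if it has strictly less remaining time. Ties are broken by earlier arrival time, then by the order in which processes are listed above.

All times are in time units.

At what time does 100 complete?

29

Timeline: | 100 0-1 | 101 1-4 | 102 4-10 | 103 10-16 | 104 16-22 | 100 22-29 | 105 29-37 |
Completion: 100=29  101=4  102=10  103=16  104=22  105=37
Turnaround (C−A): 100=29  101=3  102=8  103=12  104=12  105=25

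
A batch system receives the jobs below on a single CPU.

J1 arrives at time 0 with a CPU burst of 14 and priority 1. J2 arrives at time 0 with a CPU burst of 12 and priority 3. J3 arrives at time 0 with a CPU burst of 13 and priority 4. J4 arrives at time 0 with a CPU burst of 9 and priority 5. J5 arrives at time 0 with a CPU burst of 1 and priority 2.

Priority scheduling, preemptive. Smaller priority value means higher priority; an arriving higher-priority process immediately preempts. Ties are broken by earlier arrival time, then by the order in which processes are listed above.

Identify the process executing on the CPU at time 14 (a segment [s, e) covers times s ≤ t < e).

Gantt: | J1 0-14 | J5 14-15 | J2 15-27 | J3 27-40 | J4 40-49 |
Completion: J1=14  J2=27  J3=40  J4=49  J5=15
Turnaround (C−A): J1=14  J2=27  J3=40  J4=49  J5=15

J5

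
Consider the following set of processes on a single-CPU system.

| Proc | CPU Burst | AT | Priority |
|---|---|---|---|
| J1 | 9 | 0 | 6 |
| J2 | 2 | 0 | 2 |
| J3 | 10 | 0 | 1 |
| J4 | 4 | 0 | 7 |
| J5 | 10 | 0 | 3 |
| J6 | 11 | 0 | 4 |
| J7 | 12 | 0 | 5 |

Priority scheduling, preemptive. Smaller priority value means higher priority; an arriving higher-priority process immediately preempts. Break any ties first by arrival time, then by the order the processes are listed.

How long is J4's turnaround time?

Gantt: | J3 0-10 | J2 10-12 | J5 12-22 | J6 22-33 | J7 33-45 | J1 45-54 | J4 54-58 |
Completion: J1=54  J2=12  J3=10  J4=58  J5=22  J6=33  J7=45
Turnaround(J4) = completion − arrival = 58 − 0 = 58

58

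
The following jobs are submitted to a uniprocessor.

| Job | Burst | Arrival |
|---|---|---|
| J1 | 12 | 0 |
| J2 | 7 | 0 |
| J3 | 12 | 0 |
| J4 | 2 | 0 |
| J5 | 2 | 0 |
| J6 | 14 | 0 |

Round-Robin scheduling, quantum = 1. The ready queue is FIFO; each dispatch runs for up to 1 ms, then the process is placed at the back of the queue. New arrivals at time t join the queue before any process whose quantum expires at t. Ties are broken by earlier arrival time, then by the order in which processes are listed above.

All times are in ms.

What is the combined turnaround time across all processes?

Gantt: | J1 0-1 | J2 1-2 | J3 2-3 | J4 3-4 | J5 4-5 | J6 5-6 | J1 6-7 | J2 7-8 | J3 8-9 | J4 9-10 | J5 10-11 | J6 11-12 | J1 12-13 | J2 13-14 | J3 14-15 | J6 15-16 | J1 16-17 | J2 17-18 | J3 18-19 | J6 19-20 | J1 20-21 | J2 21-22 | J3 22-23 | J6 23-24 | J1 24-25 | J2 25-26 | J3 26-27 | J6 27-28 | J1 28-29 | J2 29-30 | J3 30-31 | J6 31-32 | J1 32-33 | J3 33-34 | J6 34-35 | J1 35-36 | J3 36-37 | J6 37-38 | J1 38-39 | J3 39-40 | J6 40-41 | J1 41-42 | J3 42-43 | J6 43-44 | J1 44-45 | J3 45-46 | J6 46-49 |
Completion: J1=45  J2=30  J3=46  J4=10  J5=11  J6=49
Turnaround = completion − arrival: J1=45, J2=30, J3=46, J4=10, J5=11, J6=49
Total turnaround = 45 + 30 + 46 + 10 + 11 + 49 = 191

191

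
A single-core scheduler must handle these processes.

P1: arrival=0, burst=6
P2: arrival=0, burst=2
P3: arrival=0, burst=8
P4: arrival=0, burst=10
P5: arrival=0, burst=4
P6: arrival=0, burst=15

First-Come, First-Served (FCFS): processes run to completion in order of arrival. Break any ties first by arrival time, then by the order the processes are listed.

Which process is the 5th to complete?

P5

Schedule: | P1 0-6 | P2 6-8 | P3 8-16 | P4 16-26 | P5 26-30 | P6 30-45 |
Completion: P1=6  P2=8  P3=16  P4=26  P5=30  P6=45
Turnaround (C−A): P1=6  P2=8  P3=16  P4=26  P5=30  P6=45
Finish order: P1 → P2 → P3 → P4 → P5 → P6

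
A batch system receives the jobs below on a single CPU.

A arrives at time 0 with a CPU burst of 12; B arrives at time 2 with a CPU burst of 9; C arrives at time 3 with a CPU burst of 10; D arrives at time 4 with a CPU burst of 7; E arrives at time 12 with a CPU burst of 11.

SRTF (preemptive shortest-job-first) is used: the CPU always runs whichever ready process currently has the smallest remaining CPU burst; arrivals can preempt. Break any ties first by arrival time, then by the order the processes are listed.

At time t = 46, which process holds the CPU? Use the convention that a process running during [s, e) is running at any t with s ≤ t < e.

E

Gantt: | A 0-2 | B 2-11 | D 11-18 | A 18-28 | C 28-38 | E 38-49 |
Completion: A=28  B=11  C=38  D=18  E=49
Turnaround (C−A): A=28  B=9  C=35  D=14  E=37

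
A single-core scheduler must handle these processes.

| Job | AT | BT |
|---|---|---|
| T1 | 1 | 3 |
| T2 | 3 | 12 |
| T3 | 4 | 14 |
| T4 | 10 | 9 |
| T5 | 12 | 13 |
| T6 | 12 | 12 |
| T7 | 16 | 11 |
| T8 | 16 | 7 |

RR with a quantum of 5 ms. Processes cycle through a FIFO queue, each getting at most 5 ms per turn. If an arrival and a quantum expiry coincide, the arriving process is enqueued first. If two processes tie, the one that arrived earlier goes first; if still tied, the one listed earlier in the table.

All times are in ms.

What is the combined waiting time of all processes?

Gantt: | idle 0-1 | T1 1-4 | T2 4-9 | T3 9-14 | T2 14-19 | T4 19-24 | T5 24-29 | T6 29-34 | T3 34-39 | T7 39-44 | T8 44-49 | T2 49-51 | T4 51-55 | T5 55-60 | T6 60-65 | T3 65-69 | T7 69-74 | T8 74-76 | T5 76-79 | T6 79-81 | T7 81-82 |
Completion: T1=4  T2=51  T3=69  T4=55  T5=79  T6=81  T7=82  T8=76
Waiting = turnaround − burst: T1=0, T2=36, T3=51, T4=36, T5=54, T6=57, T7=55, T8=53
Total waiting = 0 + 36 + 51 + 36 + 54 + 57 + 55 + 53 = 342

342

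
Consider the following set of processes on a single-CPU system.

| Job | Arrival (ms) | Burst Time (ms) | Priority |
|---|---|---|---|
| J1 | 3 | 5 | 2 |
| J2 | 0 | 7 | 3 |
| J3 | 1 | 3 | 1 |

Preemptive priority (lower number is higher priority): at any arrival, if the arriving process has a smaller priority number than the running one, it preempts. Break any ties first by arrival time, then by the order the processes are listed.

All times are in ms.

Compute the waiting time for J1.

Gantt: | J2 0-1 | J3 1-4 | J1 4-9 | J2 9-15 |
Completion: J1=9  J2=15  J3=4
Waiting(J1) = turnaround − burst = 6 − 5 = 1

1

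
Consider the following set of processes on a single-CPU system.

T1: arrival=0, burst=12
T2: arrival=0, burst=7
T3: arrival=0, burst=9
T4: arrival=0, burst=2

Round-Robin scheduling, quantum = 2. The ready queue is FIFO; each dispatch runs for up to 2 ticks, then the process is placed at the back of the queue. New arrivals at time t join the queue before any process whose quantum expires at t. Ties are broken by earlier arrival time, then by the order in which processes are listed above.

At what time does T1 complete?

30

Gantt: | T1 0-2 | T2 2-4 | T3 4-6 | T4 6-8 | T1 8-10 | T2 10-12 | T3 12-14 | T1 14-16 | T2 16-18 | T3 18-20 | T1 20-22 | T2 22-23 | T3 23-25 | T1 25-27 | T3 27-28 | T1 28-30 |
Completion: T1=30  T2=23  T3=28  T4=8
Turnaround (C−A): T1=30  T2=23  T3=28  T4=8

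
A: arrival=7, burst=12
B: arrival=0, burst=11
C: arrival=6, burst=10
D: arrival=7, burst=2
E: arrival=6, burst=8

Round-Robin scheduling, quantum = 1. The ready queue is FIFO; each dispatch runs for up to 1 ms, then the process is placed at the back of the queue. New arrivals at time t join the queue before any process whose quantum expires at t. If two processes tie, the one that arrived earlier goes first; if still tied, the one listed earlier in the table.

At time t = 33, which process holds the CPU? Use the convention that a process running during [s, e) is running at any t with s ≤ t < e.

A

Timeline: | B 0-6 | C 6-7 | E 7-8 | B 8-9 | A 9-10 | D 10-11 | C 11-12 | E 12-13 | B 13-14 | A 14-15 | D 15-16 | C 16-17 | E 17-18 | B 18-19 | A 19-20 | C 20-21 | E 21-22 | B 22-23 | A 23-24 | C 24-25 | E 25-26 | B 26-27 | A 27-28 | C 28-29 | E 29-30 | A 30-31 | C 31-32 | E 32-33 | A 33-34 | C 34-35 | E 35-36 | A 36-37 | C 37-38 | A 38-39 | C 39-40 | A 40-43 |
Completion: A=43  B=27  C=40  D=16  E=36
Turnaround (C−A): A=36  B=27  C=34  D=9  E=30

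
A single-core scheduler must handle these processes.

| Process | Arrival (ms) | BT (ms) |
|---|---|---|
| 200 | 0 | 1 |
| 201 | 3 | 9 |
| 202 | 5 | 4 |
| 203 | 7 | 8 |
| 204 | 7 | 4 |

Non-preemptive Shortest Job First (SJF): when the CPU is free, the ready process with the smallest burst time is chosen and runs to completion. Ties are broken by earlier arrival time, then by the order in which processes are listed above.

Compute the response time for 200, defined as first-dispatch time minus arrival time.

Timeline: | 200 0-1 | idle 1-3 | 201 3-12 | 202 12-16 | 204 16-20 | 203 20-28 |
Completion: 200=1  201=12  202=16  203=28  204=20
Turnaround (C−A): 200=1  201=9  202=11  203=21  204=13
Response(200) = first start − arrival = 0 − 0 = 0

0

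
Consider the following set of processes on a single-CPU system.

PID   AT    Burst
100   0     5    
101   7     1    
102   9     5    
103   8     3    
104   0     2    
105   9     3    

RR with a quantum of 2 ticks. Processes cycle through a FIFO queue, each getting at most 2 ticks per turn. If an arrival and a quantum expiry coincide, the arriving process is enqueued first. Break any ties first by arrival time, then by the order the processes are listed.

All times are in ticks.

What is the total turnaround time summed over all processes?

38

Timeline: | 100 0-2 | 104 2-4 | 100 4-7 | 101 7-8 | 103 8-10 | 102 10-12 | 105 12-14 | 103 14-15 | 102 15-17 | 105 17-18 | 102 18-19 |
Completion: 100=7  101=8  102=19  103=15  104=4  105=18
Turnaround = completion − arrival: 100=7, 101=1, 102=10, 103=7, 104=4, 105=9
Total turnaround = 7 + 1 + 10 + 7 + 4 + 9 = 38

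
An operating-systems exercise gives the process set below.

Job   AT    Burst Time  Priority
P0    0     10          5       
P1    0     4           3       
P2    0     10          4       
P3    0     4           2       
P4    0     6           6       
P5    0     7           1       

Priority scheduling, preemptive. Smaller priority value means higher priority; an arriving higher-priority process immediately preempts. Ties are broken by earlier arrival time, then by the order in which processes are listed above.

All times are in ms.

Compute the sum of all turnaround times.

Schedule: | P5 0-7 | P3 7-11 | P1 11-15 | P2 15-25 | P0 25-35 | P4 35-41 |
Completion: P0=35  P1=15  P2=25  P3=11  P4=41  P5=7
Turnaround = completion − arrival: P0=35, P1=15, P2=25, P3=11, P4=41, P5=7
Total turnaround = 35 + 15 + 25 + 11 + 41 + 7 = 134

134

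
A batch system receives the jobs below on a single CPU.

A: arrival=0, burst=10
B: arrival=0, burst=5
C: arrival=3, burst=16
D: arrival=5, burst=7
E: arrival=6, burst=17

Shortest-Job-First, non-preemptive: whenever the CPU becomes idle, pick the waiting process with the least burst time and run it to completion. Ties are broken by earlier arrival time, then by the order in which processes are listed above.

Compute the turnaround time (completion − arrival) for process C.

Schedule: | B 0-5 | D 5-12 | A 12-22 | C 22-38 | E 38-55 |
Completion: A=22  B=5  C=38  D=12  E=55
Turnaround (C−A): A=22  B=5  C=35  D=7  E=49
Turnaround(C) = completion − arrival = 38 − 3 = 35

35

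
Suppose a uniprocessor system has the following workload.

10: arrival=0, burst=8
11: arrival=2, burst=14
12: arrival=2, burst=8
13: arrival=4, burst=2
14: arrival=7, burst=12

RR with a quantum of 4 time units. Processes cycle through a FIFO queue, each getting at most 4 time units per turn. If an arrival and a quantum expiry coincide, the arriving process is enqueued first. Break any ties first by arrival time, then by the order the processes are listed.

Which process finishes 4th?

Timeline: | 10 0-4 | 11 4-8 | 12 8-12 | 13 12-14 | 10 14-18 | 14 18-22 | 11 22-26 | 12 26-30 | 14 30-34 | 11 34-38 | 14 38-42 | 11 42-44 |
Completion: 10=18  11=44  12=30  13=14  14=42
Turnaround (C−A): 10=18  11=42  12=28  13=10  14=35
Finish order: 13 → 10 → 12 → 14 → 11

14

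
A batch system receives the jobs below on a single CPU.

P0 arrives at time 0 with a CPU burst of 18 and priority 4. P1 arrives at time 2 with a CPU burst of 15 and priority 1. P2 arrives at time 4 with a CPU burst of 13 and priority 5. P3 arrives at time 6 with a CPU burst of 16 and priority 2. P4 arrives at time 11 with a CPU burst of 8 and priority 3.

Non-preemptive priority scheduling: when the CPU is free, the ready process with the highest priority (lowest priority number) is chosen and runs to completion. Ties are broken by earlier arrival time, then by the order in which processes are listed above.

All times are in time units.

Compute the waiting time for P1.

16

Timeline: | P0 0-18 | P1 18-33 | P3 33-49 | P4 49-57 | P2 57-70 |
Completion: P0=18  P1=33  P2=70  P3=49  P4=57
Waiting(P1) = turnaround − burst = 31 − 15 = 16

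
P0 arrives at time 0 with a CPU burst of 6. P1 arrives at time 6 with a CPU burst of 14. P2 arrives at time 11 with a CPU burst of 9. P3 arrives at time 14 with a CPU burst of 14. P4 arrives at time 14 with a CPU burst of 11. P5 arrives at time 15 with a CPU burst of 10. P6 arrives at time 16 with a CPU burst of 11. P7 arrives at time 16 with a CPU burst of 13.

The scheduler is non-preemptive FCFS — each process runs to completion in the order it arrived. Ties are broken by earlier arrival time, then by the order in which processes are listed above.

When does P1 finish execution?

20

Timeline: | P0 0-6 | P1 6-20 | P2 20-29 | P3 29-43 | P4 43-54 | P5 54-64 | P6 64-75 | P7 75-88 |
Completion: P0=6  P1=20  P2=29  P3=43  P4=54  P5=64  P6=75  P7=88
Turnaround (C−A): P0=6  P1=14  P2=18  P3=29  P4=40  P5=49  P6=59  P7=72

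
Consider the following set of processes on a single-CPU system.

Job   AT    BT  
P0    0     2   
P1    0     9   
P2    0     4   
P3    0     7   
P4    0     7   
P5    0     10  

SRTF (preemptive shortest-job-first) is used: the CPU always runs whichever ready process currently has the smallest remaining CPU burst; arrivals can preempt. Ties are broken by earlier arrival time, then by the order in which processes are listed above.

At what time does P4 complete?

20

Schedule: | P0 0-2 | P2 2-6 | P3 6-13 | P4 13-20 | P1 20-29 | P5 29-39 |
Completion: P0=2  P1=29  P2=6  P3=13  P4=20  P5=39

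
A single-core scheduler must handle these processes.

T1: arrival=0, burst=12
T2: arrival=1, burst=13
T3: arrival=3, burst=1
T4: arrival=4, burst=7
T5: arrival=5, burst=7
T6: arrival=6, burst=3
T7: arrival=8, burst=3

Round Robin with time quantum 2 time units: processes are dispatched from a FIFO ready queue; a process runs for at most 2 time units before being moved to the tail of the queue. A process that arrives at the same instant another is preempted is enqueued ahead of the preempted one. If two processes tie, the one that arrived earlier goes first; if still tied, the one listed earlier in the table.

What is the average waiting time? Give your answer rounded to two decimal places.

22.43

Timeline: | T1 0-2 | T2 2-4 | T1 4-6 | T3 6-7 | T4 7-9 | T2 9-11 | T5 11-13 | T6 13-15 | T1 15-17 | T7 17-19 | T4 19-21 | T2 21-23 | T5 23-25 | T6 25-26 | T1 26-28 | T7 28-29 | T4 29-31 | T2 31-33 | T5 33-35 | T1 35-37 | T4 37-38 | T2 38-40 | T5 40-41 | T1 41-43 | T2 43-46 |
Completion: T1=43  T2=46  T3=7  T4=38  T5=41  T6=26  T7=29
Turnaround (C−A): T1=43  T2=45  T3=4  T4=34  T5=36  T6=20  T7=21
Waiting times: T1=31, T2=32, T3=3, T4=27, T5=29, T6=17, T7=18
Average waiting = (31+32+3+27+29+17+18) / 7 = 157/7 = 22.43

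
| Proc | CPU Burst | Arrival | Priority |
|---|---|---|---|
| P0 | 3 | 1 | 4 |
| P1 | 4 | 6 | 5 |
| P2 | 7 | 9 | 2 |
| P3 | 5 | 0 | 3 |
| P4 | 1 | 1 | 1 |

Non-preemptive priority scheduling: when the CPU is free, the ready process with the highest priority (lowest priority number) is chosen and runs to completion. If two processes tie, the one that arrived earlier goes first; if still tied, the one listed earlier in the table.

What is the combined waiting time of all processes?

19

Schedule: | P3 0-5 | P4 5-6 | P0 6-9 | P2 9-16 | P1 16-20 |
Completion: P0=9  P1=20  P2=16  P3=5  P4=6
Turnaround (C−A): P0=8  P1=14  P2=7  P3=5  P4=5
Waiting = turnaround − burst: P0=5, P1=10, P2=0, P3=0, P4=4
Total waiting = 5 + 10 + 0 + 0 + 4 = 19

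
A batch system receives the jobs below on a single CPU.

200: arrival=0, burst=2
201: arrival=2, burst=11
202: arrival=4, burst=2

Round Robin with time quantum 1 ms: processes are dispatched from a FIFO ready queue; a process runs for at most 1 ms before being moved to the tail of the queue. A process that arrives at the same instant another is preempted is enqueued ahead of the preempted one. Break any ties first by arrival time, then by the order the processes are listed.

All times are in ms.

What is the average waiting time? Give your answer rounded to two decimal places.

1.00

Timeline: | 200 0-2 | 201 2-4 | 202 4-5 | 201 5-6 | 202 6-7 | 201 7-15 |
Completion: 200=2  201=15  202=7
Turnaround (C−A): 200=2  201=13  202=3
Waiting times: 200=0, 201=2, 202=1
Average waiting = (0+2+1) / 3 = 3/3 = 1.00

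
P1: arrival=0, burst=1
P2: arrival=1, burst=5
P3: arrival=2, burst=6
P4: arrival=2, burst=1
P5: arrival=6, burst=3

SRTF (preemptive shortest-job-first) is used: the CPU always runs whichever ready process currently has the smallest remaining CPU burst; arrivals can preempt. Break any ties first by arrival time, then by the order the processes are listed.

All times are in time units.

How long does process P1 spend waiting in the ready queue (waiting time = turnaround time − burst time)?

0

Gantt: | P1 0-1 | P2 1-2 | P4 2-3 | P2 3-7 | P5 7-10 | P3 10-16 |
Completion: P1=1  P2=7  P3=16  P4=3  P5=10
Turnaround (C−A): P1=1  P2=6  P3=14  P4=1  P5=4
Waiting(P1) = turnaround − burst = 1 − 1 = 0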